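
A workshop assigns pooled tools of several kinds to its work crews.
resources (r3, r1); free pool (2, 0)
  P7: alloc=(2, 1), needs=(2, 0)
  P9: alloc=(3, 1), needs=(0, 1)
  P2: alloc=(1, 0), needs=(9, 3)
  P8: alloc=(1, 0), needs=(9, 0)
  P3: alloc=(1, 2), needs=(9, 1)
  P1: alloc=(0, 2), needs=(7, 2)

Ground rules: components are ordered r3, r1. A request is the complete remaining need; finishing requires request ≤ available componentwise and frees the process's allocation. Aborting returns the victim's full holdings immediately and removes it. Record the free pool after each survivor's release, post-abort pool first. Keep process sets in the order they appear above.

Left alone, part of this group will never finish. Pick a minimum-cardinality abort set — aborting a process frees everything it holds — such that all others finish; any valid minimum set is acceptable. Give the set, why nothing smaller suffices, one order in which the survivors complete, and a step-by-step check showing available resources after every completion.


Abort P8 and P3.
Key observation: P2 was stuck for good until P8 and P3 gave back (2, 2); in the order shown it finishes at step 4.
No one abort is enough; case by case: P7 alone leaves P2 blocked (short on r3); P9 alone leaves P2 blocked (short on r3); P2 alone leaves P8 blocked (short on r3); P8 alone leaves P2 blocked (short on r3); P3 alone leaves P2 blocked (short on r3); P1 alone leaves P2 blocked (short on r3).
Survivors finish in the order: P7, P9, P1, P2. Check, step by step (pool after the aborts first):
  pool = (4, 2)
  P7: need (2, 0) fits (4, 2); releases (2, 1), pool now (6, 3)
  P9: need (0, 1) fits (6, 3); releases (3, 1), pool now (9, 4)
  P1: need (7, 2) fits (9, 4); releases (0, 2), pool now (9, 6)
  P2: need (9, 3) fits (9, 6); releases (1, 0), pool now (10, 6)


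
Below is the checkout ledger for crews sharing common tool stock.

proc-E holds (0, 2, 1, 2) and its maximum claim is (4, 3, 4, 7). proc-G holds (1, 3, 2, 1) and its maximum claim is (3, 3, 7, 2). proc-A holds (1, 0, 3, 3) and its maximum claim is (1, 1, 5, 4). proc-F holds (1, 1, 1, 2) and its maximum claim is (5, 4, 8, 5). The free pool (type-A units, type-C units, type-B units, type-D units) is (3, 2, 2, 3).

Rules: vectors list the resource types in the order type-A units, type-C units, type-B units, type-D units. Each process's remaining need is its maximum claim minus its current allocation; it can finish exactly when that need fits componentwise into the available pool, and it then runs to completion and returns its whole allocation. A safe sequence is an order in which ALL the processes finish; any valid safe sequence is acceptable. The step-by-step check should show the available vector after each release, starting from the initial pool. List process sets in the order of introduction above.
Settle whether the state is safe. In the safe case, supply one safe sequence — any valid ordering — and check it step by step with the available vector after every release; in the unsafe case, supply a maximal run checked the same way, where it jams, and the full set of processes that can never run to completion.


SAFE. One safe sequence: proc-A, proc-E, proc-G, proc-F.
Key observation: at proc-A the run first touches a limit — (0, 1, 2, 1) against (3, 2, 2, 3), exact on a resource it actually requests.
Check, step by step:
  pool = (3, 2, 2, 3)
  proc-A: need (0, 1, 2, 1) fits (3, 2, 2, 3); releases (1, 0, 3, 3), pool now (4, 2, 5, 6)
  proc-E: need (4, 1, 3, 5) fits (4, 2, 5, 6); releases (0, 2, 1, 2), pool now (4, 4, 6, 8)
  proc-G: need (2, 0, 5, 1) fits (4, 4, 6, 8); releases (1, 3, 2, 1), pool now (5, 7, 8, 9)
  proc-F: need (4, 3, 7, 3) fits (5, 7, 8, 9); releases (1, 1, 1, 2), pool now (6, 8, 9, 11)


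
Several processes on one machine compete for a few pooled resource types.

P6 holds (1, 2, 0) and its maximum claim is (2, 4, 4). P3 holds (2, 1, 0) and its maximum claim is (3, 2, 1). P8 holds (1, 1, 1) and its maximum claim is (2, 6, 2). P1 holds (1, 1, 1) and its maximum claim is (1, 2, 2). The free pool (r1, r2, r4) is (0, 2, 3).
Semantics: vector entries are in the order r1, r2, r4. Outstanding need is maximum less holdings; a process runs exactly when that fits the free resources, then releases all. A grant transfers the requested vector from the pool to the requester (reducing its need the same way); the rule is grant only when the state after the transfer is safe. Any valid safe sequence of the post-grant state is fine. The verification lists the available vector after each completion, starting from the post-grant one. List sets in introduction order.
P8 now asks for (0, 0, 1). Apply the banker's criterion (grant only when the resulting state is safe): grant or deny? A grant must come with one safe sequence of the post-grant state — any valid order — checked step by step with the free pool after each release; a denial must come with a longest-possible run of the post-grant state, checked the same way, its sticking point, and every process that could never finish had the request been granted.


DENY — the pretend-granted state is unsafe.
Key observation: after P1, P3 the pool peaks at (3, 4, 3), and each blocked process is short somewhere: P6 on r4; P8 on r2.
After a pretend grant, a maximal execution: P1, P3 — then nothing else fits. Check, step by step:
  pool = (0, 2, 2)
  P1: need (0, 1, 1) fits (0, 2, 2); releases (1, 1, 1), pool now (1, 3, 3)
  P3: need (1, 1, 1) fits (1, 3, 3); releases (2, 1, 0), pool now (3, 4, 3)
  P6 still needs (1, 2, 4) but only (3, 4, 3) is free — short on r4
  P8 still needs (1, 5, 0) but only (3, 4, 3) is free — short on r2
Post-grant, the permanently blocked set is P6 and P8.


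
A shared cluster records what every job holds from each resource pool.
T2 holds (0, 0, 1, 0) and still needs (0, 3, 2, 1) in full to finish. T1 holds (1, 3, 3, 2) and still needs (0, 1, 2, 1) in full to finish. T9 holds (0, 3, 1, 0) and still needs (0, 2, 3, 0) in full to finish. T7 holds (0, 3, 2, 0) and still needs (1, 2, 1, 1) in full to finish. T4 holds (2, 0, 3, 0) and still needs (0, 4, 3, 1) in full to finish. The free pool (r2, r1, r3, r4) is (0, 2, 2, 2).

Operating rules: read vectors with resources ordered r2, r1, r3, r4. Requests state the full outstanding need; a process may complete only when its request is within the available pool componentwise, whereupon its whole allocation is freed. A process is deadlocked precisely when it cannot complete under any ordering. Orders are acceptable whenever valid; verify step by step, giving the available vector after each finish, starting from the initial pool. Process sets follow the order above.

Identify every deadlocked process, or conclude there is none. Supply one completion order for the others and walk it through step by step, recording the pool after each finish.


The deadlocked set is empty.
Key observation: T1 can run right away; the returned allocation unlocks the remaining processes in turn.
The rest can finish in the order T1, T9, T4, T2, T7. Check, step by step:
  pool = (0, 2, 2, 2)
  T1 needs (0, 1, 2, 1) <= (0, 2, 2, 2) -> finishes; pool += (1, 3, 3, 2) = (1, 5, 5, 4)
  T9 needs (0, 2, 3, 0) <= (1, 5, 5, 4) -> finishes; pool += (0, 3, 1, 0) = (1, 8, 6, 4)
  T4 needs (0, 4, 3, 1) <= (1, 8, 6, 4) -> finishes; pool += (2, 0, 3, 0) = (3, 8, 9, 4)
  T2 needs (0, 3, 2, 1) <= (3, 8, 9, 4) -> finishes; pool += (0, 0, 1, 0) = (3, 8, 10, 4)
  T7 needs (1, 2, 1, 1) <= (3, 8, 10, 4) -> finishes; pool += (0, 3, 2, 0) = (3, 11, 12, 4)


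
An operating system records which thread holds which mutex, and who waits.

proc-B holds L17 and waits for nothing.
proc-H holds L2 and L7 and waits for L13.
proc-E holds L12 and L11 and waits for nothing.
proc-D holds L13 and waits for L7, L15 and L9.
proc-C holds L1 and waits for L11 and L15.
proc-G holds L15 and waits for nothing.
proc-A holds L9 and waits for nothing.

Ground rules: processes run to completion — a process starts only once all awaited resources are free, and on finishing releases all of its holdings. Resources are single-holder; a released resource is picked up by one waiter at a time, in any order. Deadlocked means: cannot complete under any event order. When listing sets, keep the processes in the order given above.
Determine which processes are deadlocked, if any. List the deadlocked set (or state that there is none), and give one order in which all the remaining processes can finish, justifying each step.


Deadlocked set: proc-H and proc-D.
Key observation: the knot is the closed ring of waits proc-H -> proc-D -> proc-H; no other process is dragged down with it.
One completion order for the rest: proc-B, proc-E, proc-G, proc-A, proc-C.
Check, step by step:
  run proc-B (it waits on nothing); releases L17
  run proc-E (it waits on nothing); releases L12 and L11
  run proc-G (it waits on nothing); releases L15
  run proc-A (it waits on nothing); releases L9
  proc-C waits on L11 and L15 — all released -> runs and releases L1


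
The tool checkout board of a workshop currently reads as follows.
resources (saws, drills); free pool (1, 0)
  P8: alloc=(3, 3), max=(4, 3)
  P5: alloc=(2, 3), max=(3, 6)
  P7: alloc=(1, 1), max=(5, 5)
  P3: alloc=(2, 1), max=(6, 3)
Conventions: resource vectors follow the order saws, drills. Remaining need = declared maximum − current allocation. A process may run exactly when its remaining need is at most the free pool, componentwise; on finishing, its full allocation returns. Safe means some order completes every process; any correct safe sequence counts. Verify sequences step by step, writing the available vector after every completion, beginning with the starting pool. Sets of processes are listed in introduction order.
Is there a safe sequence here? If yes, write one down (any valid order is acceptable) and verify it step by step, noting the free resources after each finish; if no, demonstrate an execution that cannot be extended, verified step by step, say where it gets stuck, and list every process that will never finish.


SAFE, for example via the order P8, P3, P7, P5.
Key observation: reading the order forward, P8 is the first process whose need (1, 0) meets the free pool (1, 0) exactly on a resource it requests.
Walking it through:
  pool = (1, 0)
  P8: need (1, 0) fits (1, 0); releases (3, 3), pool now (4, 3)
  P3: need (4, 2) fits (4, 3); releases (2, 1), pool now (6, 4)
  P7: need (4, 4) fits (6, 4); releases (1, 1), pool now (7, 5)
  P5: need (1, 3) fits (7, 5); releases (2, 3), pool now (9, 8)


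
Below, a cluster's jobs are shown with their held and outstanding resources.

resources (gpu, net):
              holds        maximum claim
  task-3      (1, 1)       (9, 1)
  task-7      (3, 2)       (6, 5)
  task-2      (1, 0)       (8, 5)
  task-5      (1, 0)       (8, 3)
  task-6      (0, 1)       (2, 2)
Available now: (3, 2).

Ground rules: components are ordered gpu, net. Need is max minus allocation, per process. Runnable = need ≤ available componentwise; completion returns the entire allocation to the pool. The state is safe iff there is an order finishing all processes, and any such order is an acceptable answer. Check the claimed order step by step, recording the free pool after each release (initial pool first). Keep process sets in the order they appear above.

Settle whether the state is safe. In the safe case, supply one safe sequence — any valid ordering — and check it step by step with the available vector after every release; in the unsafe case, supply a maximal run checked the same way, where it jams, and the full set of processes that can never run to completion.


The state is UNSAFE.
Key observation: the pool after task-6, task-7 is (6, 5); every surviving request exceeds it in gpu, so progress ends there.
A maximal execution: task-6, task-7 — then nothing else fits. Verifying each step:
  pool = (3, 2)
  task-6 needs (2, 1) <= (3, 2) -> finishes; pool += (0, 1) = (3, 3)
  task-7 needs (3, 3) <= (3, 3) -> finishes; pool += (3, 2) = (6, 5)
  blocked: task-3 wants (8, 0), pool (6, 5) — not enough gpu
  blocked: task-2 wants (7, 5), pool (6, 5) — not enough gpu
  blocked: task-5 wants (7, 3), pool (6, 5) — not enough gpu
Never able to finish: task-3, task-2 and task-5.


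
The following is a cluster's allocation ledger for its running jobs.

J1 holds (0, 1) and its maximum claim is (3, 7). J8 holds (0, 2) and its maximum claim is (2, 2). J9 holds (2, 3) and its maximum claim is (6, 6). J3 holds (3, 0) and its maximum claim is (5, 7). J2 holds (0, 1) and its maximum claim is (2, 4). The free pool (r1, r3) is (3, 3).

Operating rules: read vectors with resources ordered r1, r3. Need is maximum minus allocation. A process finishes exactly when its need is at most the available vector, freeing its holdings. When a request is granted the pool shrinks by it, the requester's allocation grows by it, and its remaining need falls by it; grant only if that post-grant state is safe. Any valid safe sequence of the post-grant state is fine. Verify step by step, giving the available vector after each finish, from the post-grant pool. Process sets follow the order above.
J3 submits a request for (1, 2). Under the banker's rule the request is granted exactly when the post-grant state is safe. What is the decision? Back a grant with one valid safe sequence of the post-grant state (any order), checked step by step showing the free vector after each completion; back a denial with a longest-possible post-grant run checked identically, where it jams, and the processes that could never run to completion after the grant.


DENY — the pretend-granted state is unsafe.
Key observation: after J8, J2 the pool peaks at (2, 4), and each blocked process is short somewhere: J1 on r1, r3; J9 on r1; J3 on r3.
After a pretend grant, a maximal execution: J8, J2 — then nothing else fits. Step-by-step check:
  pool = (2, 1)
  J8 needs (2, 0) <= (2, 1) -> finishes; pool += (0, 2) = (2, 3)
  J2 needs (2, 3) <= (2, 3) -> finishes; pool += (0, 1) = (2, 4)
  blocked: J1 wants (3, 6), pool (2, 4) — not enough r1 and r3
  blocked: J9 wants (4, 3), pool (2, 4) — not enough r1
  blocked: J3 wants (1, 5), pool (2, 4) — not enough r3
Post-grant, the permanently blocked set is J1, J9 and J3.


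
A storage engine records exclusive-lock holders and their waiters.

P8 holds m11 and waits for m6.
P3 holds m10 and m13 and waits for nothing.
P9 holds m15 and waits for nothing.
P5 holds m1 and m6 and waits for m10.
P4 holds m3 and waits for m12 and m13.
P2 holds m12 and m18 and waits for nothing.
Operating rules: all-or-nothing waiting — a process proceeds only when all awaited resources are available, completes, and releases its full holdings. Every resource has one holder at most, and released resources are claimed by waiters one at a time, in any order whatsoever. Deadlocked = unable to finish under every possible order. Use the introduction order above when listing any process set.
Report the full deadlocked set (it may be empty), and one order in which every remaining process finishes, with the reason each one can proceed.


No process is deadlocked.
Key observation: there is no circular wait here — follow any chain and it reaches a process that is free to run now.
The rest can finish in the order P9, P3, P5, P2, P8, P4.
Check, step by step:
  P9 waits on nothing -> runs at once and releases m15
  P3 waits on nothing -> runs at once and releases m10 and m13
  P5: everything it awaited (m10) is free; runs, freeing m1 and m6
  P2 waits on nothing -> runs at once and releases m12 and m18
  P8: everything it awaited (m6) is free; runs, freeing m11
  P4: everything it awaited (m12 and m13) is free; runs, freeing m3


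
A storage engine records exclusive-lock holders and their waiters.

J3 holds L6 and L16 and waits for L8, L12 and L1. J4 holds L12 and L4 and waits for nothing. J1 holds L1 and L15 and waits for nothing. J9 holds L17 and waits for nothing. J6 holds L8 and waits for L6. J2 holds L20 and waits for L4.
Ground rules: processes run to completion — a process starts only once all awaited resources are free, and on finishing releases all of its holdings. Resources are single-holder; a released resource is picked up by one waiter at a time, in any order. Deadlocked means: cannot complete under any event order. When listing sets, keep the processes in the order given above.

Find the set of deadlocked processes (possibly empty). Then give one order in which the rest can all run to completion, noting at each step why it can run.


Deadlocked set: J3 and J6.
Key observation: the loop J3 -> J6 -> J3 blocks itself forever; no other process is dragged down with it.
The rest can finish in the order J4, J2, J9, J1.
Check, step by step:
  run J4 (it waits on nothing); releases L12 and L4
  J2 waits on L4 — all released -> runs and releases L20
  run J9 (it waits on nothing); releases L17
  run J1 (it waits on nothing); releases L1 and L15


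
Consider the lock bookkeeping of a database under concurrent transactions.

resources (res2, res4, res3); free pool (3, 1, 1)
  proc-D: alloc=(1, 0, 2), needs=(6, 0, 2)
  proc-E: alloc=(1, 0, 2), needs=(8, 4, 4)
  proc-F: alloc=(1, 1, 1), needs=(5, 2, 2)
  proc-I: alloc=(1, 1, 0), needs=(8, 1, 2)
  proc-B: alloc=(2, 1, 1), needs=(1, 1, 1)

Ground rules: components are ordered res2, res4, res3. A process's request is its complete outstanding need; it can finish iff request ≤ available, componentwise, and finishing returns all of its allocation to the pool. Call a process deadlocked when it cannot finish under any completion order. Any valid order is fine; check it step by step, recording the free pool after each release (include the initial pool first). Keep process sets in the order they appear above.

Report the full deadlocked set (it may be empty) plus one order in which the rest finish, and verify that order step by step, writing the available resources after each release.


The deadlocked set is proc-E and proc-I.
Key observation: the wall is res2: completing proc-B, proc-F, proc-D brings the pool only to (7, 3, 5), and all the rest need more.
The rest can finish in the order proc-B, proc-F, proc-D. Verifying each step:
  pool = (3, 1, 1)
  run proc-B (needs (1, 1, 1), free (3, 1, 1)); after release of (2, 1, 1) the pool is (5, 2, 2)
  run proc-F (needs (5, 2, 2), free (5, 2, 2)); after release of (1, 1, 1) the pool is (6, 3, 3)
  run proc-D (needs (6, 0, 2), free (6, 3, 3)); after release of (1, 0, 2) the pool is (7, 3, 5)
None of the blocked processes ever fits:
  blocked: proc-E wants (8, 4, 4), pool (7, 3, 5) — not enough res2 and res4
  blocked: proc-I wants (8, 1, 2), pool (7, 3, 5) — not enough res2


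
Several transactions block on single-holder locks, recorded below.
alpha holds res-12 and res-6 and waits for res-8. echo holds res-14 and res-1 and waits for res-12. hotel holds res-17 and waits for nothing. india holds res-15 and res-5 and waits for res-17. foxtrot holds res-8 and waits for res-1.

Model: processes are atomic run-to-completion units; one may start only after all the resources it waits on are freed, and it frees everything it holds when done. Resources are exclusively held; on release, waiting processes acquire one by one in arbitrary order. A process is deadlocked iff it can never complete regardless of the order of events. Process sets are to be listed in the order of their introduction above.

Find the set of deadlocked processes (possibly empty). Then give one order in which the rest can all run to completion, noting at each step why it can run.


Deadlocked: alpha, echo and foxtrot.
Key observation: alpha -> foxtrot -> echo -> alpha is a circular wait — nothing in it can go first; no other process is dragged down with it.
A valid finishing order for the others: hotel, india.
Walking it through:
  hotel waits on nothing -> runs at once and releases res-17
  run india (all its waits — res-17 — are resolved); releases res-15 and res-5


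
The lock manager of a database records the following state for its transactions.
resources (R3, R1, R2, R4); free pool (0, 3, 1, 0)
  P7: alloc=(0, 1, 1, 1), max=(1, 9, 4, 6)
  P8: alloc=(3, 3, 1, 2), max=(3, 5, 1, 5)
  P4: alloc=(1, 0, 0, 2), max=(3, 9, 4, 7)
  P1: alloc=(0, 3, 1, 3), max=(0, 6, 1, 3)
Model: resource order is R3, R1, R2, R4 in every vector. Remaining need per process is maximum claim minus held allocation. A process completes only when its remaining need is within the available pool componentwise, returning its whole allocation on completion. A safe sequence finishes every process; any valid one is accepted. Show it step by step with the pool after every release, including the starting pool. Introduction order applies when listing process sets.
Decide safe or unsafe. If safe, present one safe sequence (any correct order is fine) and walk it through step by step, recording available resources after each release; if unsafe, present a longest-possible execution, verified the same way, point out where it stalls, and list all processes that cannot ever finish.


The state is SAFE; one workable sequence: P1, P8, P7, P4.
Key observation: P1 marks the first exact bind of the order: its need (0, 3, 0, 0) fits the free (0, 3, 1, 0) with zero slack on a requested resource.
Step-by-step check:
  pool = (0, 3, 1, 0)
  P1 needs (0, 3, 0, 0) <= (0, 3, 1, 0) -> finishes; pool += (0, 3, 1, 3) = (0, 6, 2, 3)
  P8 needs (0, 2, 0, 3) <= (0, 6, 2, 3) -> finishes; pool += (3, 3, 1, 2) = (3, 9, 3, 5)
  P7 needs (1, 8, 3, 5) <= (3, 9, 3, 5) -> finishes; pool += (0, 1, 1, 1) = (3, 10, 4, 6)
  P4 needs (2, 9, 4, 5) <= (3, 10, 4, 6) -> finishes; pool += (1, 0, 0, 2) = (4, 10, 4, 8)


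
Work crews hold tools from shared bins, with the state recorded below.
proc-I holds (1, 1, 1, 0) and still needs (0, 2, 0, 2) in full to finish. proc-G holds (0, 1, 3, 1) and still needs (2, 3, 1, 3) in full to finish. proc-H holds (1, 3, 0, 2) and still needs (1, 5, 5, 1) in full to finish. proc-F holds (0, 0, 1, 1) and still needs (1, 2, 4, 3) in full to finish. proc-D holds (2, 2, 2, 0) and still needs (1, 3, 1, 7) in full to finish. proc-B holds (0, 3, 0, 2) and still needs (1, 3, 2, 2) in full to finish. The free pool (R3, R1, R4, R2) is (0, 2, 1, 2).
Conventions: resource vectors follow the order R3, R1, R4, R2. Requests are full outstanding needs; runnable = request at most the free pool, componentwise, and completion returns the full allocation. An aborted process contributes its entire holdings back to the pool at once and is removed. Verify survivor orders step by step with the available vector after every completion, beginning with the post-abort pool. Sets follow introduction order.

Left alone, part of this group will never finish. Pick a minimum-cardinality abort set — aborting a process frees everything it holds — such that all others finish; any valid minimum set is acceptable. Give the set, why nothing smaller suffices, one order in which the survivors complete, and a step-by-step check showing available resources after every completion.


Minimum abort set: proc-G.
Key observation: before aborting proc-G, proc-F was permanently blocked — no order could ever run it; afterwards it completes at step 2.
Why nothing smaller works: aborting no one leaves the state deadlocked as given.
One survivor order: proc-I, proc-F, proc-B, proc-H, proc-D. Step-by-step check (post-abort pool first):
  pool = (0, 3, 4, 3)
  proc-I: need (0, 2, 0, 2) fits (0, 3, 4, 3); releases (1, 1, 1, 0), pool now (1, 4, 5, 3)
  proc-F: need (1, 2, 4, 3) fits (1, 4, 5, 3); releases (0, 0, 1, 1), pool now (1, 4, 6, 4)
  proc-B: need (1, 3, 2, 2) fits (1, 4, 6, 4); releases (0, 3, 0, 2), pool now (1, 7, 6, 6)
  proc-H: need (1, 5, 5, 1) fits (1, 7, 6, 6); releases (1, 3, 0, 2), pool now (2, 10, 6, 8)
  proc-D: need (1, 3, 1, 7) fits (2, 10, 6, 8); releases (2, 2, 2, 0), pool now (4, 12, 8, 8)


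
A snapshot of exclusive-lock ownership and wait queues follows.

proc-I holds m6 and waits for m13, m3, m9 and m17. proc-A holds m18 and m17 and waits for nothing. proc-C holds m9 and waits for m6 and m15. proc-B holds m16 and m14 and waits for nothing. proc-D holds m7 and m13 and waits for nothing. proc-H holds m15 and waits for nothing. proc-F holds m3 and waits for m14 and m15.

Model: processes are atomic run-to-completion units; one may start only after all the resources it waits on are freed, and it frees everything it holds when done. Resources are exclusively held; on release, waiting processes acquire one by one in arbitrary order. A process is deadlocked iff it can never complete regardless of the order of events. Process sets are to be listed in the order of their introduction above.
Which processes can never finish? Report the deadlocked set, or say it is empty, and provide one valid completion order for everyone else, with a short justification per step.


Deadlocked set: proc-I and proc-C.
Key observation: along proc-I -> proc-C -> proc-I, each member waits on what the next one holds — a deadlock; no other process is dragged down with it.
The rest can finish in the order proc-A, proc-D, proc-B, proc-H, proc-F.
Check, step by step:
  proc-A waits on nothing -> runs at once and releases m18 and m17
  proc-D waits on nothing -> runs at once and releases m7 and m13
  proc-B waits on nothing -> runs at once and releases m16 and m14
  proc-H waits on nothing -> runs at once and releases m15
  proc-F waits on m14 and m15 — all released -> runs and releases m3


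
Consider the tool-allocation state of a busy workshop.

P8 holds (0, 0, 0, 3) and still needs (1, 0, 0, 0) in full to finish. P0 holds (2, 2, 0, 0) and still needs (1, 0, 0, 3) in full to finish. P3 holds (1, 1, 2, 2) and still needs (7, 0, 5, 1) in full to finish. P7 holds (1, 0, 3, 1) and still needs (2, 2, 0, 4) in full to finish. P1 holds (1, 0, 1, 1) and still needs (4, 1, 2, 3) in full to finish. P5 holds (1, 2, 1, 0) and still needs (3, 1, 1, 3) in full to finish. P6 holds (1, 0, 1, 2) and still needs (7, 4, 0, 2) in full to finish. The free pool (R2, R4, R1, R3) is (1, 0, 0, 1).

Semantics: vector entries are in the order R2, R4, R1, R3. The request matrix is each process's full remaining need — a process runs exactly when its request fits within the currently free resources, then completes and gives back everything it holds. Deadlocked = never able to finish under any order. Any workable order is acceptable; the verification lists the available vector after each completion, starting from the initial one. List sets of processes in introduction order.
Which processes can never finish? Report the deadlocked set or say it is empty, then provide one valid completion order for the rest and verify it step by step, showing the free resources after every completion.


Deadlocked: P3 and P6.
Key observation: P8, P0, P7, P1, P5 can finish, but then (6, 4, 5, 6) is all there is, and the blocked group's R2 demands exceed it.
One completion order for the rest: P8, P0, P7, P1, P5. Step-by-step check:
  pool = (1, 0, 0, 1)
  P8 needs (1, 0, 0, 0) <= (1, 0, 0, 1) -> finishes; pool += (0, 0, 0, 3) = (1, 0, 0, 4)
  P0 needs (1, 0, 0, 3) <= (1, 0, 0, 4) -> finishes; pool += (2, 2, 0, 0) = (3, 2, 0, 4)
  P7 needs (2, 2, 0, 4) <= (3, 2, 0, 4) -> finishes; pool += (1, 0, 3, 1) = (4, 2, 3, 5)
  P1 needs (4, 1, 2, 3) <= (4, 2, 3, 5) -> finishes; pool += (1, 0, 1, 1) = (5, 2, 4, 6)
  P5 needs (3, 1, 1, 3) <= (5, 2, 4, 6) -> finishes; pool += (1, 2, 1, 0) = (6, 4, 5, 6)
The blocked processes can never fit:
  blocked: P3 wants (7, 0, 5, 1), pool (6, 4, 5, 6) — not enough R2
  blocked: P6 wants (7, 4, 0, 2), pool (6, 4, 5, 6) — not enough R2


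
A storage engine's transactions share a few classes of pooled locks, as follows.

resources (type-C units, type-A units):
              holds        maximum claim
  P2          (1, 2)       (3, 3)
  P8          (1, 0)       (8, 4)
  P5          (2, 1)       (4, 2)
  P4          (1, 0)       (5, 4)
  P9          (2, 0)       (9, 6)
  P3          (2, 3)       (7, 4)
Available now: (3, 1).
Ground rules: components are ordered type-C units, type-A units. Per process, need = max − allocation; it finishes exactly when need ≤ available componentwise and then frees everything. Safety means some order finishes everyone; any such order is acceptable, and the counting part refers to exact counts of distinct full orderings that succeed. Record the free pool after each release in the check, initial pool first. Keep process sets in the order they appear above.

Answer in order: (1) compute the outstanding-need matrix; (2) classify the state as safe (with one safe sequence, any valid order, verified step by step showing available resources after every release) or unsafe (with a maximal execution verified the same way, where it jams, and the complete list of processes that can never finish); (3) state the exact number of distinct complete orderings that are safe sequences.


(1) Remaining need (order type-C units, type-A units):
  P2: (2, 1)
  P8: (7, 4)
  P5: (2, 1)
  P4: (4, 4)
  P9: (7, 6)
  P3: (5, 1)
(2) SAFE. One safe sequence: P2, P5, P4, P8, P3, P9.
Key observation: P2 is the earliest step where a requested resource binds exactly: need (2, 1), pool (3, 1) at its turn.
Walking it through:
  pool = (3, 1)
  P2: need (2, 1) fits (3, 1); releases (1, 2), pool now (4, 3)
  P5: need (2, 1) fits (4, 3); releases (2, 1), pool now (6, 4)
  P4: need (4, 4) fits (6, 4); releases (1, 0), pool now (7, 4)
  P8: need (7, 4) fits (7, 4); releases (1, 0), pool now (8, 4)
  P3: need (5, 1) fits (8, 4); releases (2, 3), pool now (10, 7)
  P9: need (7, 6) fits (10, 7); releases (2, 0), pool now (12, 7)
(3) Exactly 30 of the possible complete orderings are safe sequences.


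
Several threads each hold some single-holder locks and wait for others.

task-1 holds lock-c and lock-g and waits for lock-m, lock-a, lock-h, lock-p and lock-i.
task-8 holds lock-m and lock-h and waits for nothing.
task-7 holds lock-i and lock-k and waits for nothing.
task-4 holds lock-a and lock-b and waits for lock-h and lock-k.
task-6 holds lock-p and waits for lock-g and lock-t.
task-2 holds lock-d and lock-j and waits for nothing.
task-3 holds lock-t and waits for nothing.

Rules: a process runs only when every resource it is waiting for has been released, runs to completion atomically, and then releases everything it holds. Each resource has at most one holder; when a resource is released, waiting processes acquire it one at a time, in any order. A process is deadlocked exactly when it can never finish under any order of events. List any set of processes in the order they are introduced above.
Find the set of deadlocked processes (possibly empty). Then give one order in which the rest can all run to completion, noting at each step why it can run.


The deadlocked set is task-1 and task-6.
Key observation: the wait chain closes on itself along task-1 -> task-6 -> task-1; no other process is dragged down with it.
A valid finishing order for the others: task-3, task-2, task-8, task-7, task-4.
Verifying each step:
  task-3 waits on nothing -> runs at once and releases lock-t
  task-2 waits on nothing -> runs at once and releases lock-d and lock-j
  task-8 waits on nothing -> runs at once and releases lock-m and lock-h
  task-7 waits on nothing -> runs at once and releases lock-i and lock-k
  task-4 waits on lock-h and lock-k — all released -> runs and releases lock-a and lock-b


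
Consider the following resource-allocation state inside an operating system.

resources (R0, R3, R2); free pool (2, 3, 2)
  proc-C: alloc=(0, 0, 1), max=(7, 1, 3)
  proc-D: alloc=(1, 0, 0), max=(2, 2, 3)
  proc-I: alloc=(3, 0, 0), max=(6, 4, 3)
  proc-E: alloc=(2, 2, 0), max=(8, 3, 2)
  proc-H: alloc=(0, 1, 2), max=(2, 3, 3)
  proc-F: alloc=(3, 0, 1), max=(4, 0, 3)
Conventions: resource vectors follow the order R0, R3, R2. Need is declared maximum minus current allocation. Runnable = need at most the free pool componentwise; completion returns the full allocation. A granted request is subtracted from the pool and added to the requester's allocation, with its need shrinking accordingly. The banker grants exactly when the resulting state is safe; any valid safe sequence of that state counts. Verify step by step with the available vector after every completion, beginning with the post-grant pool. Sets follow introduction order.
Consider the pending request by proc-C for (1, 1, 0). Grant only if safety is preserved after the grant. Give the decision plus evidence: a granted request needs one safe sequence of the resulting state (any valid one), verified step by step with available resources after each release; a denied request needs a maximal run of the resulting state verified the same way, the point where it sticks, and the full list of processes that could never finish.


DENY. Granting would leave the state unsafe.
Key observation: after proc-F, proc-H, proc-D the pool peaks at (5, 3, 5), and each blocked process is short somewhere: proc-C on R0; proc-I on R3; proc-E on R0.
On the post-grant state, proc-F, proc-H, proc-D is a maximal run — nothing extends it. Step-by-step check:
  pool = (1, 2, 2)
  proc-F needs (1, 0, 2) <= (1, 2, 2) -> finishes; pool += (3, 0, 1) = (4, 2, 3)
  proc-H needs (2, 2, 1) <= (4, 2, 3) -> finishes; pool += (0, 1, 2) = (4, 3, 5)
  proc-D needs (1, 2, 3) <= (4, 3, 5) -> finishes; pool += (1, 0, 0) = (5, 3, 5)
  blocked: proc-C wants (6, 0, 2), pool (5, 3, 5) — not enough R0
  blocked: proc-I wants (3, 4, 3), pool (5, 3, 5) — not enough R3
  blocked: proc-E wants (6, 1, 2), pool (5, 3, 5) — not enough R0
Processes that could never finish after the grant: proc-C, proc-I and proc-E.


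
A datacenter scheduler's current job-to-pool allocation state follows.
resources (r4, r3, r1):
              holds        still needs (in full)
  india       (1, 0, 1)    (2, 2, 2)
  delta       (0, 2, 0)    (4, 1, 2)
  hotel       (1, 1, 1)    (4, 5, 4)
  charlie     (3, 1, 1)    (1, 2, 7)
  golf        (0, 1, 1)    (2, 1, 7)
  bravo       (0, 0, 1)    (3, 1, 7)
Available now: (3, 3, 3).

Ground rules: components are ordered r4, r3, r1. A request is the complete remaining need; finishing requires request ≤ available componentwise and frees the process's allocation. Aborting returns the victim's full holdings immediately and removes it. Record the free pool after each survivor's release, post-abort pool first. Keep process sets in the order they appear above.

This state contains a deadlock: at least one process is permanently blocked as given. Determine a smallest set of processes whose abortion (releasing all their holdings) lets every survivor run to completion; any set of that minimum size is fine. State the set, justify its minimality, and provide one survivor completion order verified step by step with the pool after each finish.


The answer: abort charlie and bravo.
Key observation: golf could never have finished before the abort; with (3, 1, 2) returned by charlie and bravo, it fits at step 4.
No one abort is enough; case by case: india alone leaves charlie blocked (short on r1); delta alone leaves charlie blocked (short on r1); hotel alone leaves charlie blocked (short on r1); charlie alone leaves golf blocked (short on r1); golf alone leaves charlie blocked (short on r1); bravo alone leaves charlie blocked (short on r1).
The survivors complete as delta, hotel, india, golf. Step-by-step check (starting from the post-abort pool):
  pool = (6, 4, 5)
  delta needs (4, 1, 2) <= (6, 4, 5) -> finishes; pool += (0, 2, 0) = (6, 6, 5)
  hotel needs (4, 5, 4) <= (6, 6, 5) -> finishes; pool += (1, 1, 1) = (7, 7, 6)
  india needs (2, 2, 2) <= (7, 7, 6) -> finishes; pool += (1, 0, 1) = (8, 7, 7)
  golf needs (2, 1, 7) <= (8, 7, 7) -> finishes; pool += (0, 1, 1) = (8, 8, 8)


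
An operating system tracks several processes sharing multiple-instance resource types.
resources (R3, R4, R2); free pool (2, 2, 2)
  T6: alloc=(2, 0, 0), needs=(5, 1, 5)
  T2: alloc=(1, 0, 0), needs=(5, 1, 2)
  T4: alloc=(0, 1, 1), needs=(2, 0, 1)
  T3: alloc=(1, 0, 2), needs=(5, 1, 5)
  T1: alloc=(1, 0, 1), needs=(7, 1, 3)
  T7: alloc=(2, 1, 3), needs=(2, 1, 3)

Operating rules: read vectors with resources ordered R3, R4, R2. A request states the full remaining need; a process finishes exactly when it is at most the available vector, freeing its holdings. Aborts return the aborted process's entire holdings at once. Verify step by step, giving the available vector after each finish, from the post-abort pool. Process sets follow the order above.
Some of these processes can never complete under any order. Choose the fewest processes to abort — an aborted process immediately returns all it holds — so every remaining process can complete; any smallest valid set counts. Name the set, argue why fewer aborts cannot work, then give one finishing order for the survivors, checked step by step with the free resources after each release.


Abort T6.
Key observation: no ordering could ever have run T3 before the abort of T6; with (2, 0, 0) back in the pool it fits at step 3.
Minimality: the empty abort set fails — the state is deadlocked as it stands.
Survivors finish in the order: T4, T7, T3, T2, T1. Step-by-step check (pool after the aborts first):
  pool = (4, 2, 2)
  T4: need (2, 0, 1) fits (4, 2, 2); releases (0, 1, 1), pool now (4, 3, 3)
  T7: need (2, 1, 3) fits (4, 3, 3); releases (2, 1, 3), pool now (6, 4, 6)
  T3: need (5, 1, 5) fits (6, 4, 6); releases (1, 0, 2), pool now (7, 4, 8)
  T2: need (5, 1, 2) fits (7, 4, 8); releases (1, 0, 0), pool now (8, 4, 8)
  T1: need (7, 1, 3) fits (8, 4, 8); releases (1, 0, 1), pool now (9, 4, 9)


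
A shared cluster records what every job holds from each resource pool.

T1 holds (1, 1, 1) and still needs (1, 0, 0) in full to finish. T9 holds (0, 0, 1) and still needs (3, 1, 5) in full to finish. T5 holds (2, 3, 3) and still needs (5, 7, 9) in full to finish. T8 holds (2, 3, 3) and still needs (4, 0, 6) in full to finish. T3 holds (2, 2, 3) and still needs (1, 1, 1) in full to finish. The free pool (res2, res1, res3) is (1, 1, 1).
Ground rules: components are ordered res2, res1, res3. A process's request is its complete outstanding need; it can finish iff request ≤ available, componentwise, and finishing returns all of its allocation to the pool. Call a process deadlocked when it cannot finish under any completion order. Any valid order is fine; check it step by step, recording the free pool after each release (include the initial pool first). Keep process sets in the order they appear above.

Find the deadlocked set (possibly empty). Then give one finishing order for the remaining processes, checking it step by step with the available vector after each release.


No process is deadlocked.
Key observation: T1 leads a chain of completions in which each release enables another process.
One completion order for the rest: T1, T3, T9, T8, T5. Walking it through:
  pool = (1, 1, 1)
  T1 needs (1, 0, 0) <= (1, 1, 1) -> finishes; pool += (1, 1, 1) = (2, 2, 2)
  T3 needs (1, 1, 1) <= (2, 2, 2) -> finishes; pool += (2, 2, 3) = (4, 4, 5)
  T9 needs (3, 1, 5) <= (4, 4, 5) -> finishes; pool += (0, 0, 1) = (4, 4, 6)
  T8 needs (4, 0, 6) <= (4, 4, 6) -> finishes; pool += (2, 3, 3) = (6, 7, 9)
  T5 needs (5, 7, 9) <= (6, 7, 9) -> finishes; pool += (2, 3, 3) = (8, 10, 12)


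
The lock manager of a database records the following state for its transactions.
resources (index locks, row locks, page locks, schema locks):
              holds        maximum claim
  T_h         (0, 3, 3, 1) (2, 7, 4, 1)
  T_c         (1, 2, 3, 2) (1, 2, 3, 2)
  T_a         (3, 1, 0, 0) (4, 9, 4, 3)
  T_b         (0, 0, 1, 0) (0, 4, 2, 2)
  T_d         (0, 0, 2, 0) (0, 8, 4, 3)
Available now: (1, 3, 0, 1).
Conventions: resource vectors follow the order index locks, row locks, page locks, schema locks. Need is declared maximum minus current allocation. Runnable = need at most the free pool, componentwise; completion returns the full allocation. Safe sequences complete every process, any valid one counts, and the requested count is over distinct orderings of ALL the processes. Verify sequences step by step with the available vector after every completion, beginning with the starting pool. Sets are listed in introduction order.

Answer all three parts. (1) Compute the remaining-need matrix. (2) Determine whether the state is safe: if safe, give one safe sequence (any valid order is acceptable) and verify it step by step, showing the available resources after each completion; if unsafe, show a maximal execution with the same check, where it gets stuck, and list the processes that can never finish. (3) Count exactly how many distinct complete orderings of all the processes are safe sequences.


(1) Outstanding need per process (order index locks, row locks, page locks, schema locks):
  T_h: (2, 4, 1, 0)
  T_c: (0, 0, 0, 0)
  T_a: (1, 8, 4, 3)
  T_b: (0, 4, 1, 2)
  T_d: (0, 8, 2, 3)
(2) SAFE. One safe sequence: T_c, T_b, T_h, T_d, T_a.
Key observation: the order's first zero-slack moment is T_h ((2, 4, 1, 0) needed, (2, 5, 4, 3) free — a requested resource with nothing to spare).
Step-by-step check:
  pool = (1, 3, 0, 1)
  T_c: need (0, 0, 0, 0) fits (1, 3, 0, 1); releases (1, 2, 3, 2), pool now (2, 5, 3, 3)
  T_b: need (0, 4, 1, 2) fits (2, 5, 3, 3); releases (0, 0, 1, 0), pool now (2, 5, 4, 3)
  T_h: need (2, 4, 1, 0) fits (2, 5, 4, 3); releases (0, 3, 3, 1), pool now (2, 8, 7, 4)
  T_d: need (0, 8, 2, 3) fits (2, 8, 7, 4); releases (0, 0, 2, 0), pool now (2, 8, 9, 4)
  T_a: need (1, 8, 4, 3) fits (2, 8, 9, 4); releases (3, 1, 0, 0), pool now (5, 9, 9, 4)
(3) Exactly 8 of the possible complete orderings are safe sequences.
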